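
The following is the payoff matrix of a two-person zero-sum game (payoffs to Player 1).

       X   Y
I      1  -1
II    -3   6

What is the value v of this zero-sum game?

Row minima: I → -1, II → -3; maximin = -1.
Column maxima: X → 1, Y → 6; minimax = 1.
-1 ≠ 1, so there is no saddle point; optimal play is mixed.
Let Player 1 play I with probability p. Expected payoff against X: 1p + (-3)(1−p) = 4p − 3; against Y: (-1)p + 6(1−p) = −7p + 6.
Setting these equal: 4p − 3 = −7p + 6 ⇒ 11p = 9 ⇒ p = 9/11, and the value is (4)·(9/11) − 3 = 3/11.
For Player 2: with q = P(X), equating I's and II's payoffs gives 2q − 1 = −9q + 6 ⇒ q = 7/11.

3/11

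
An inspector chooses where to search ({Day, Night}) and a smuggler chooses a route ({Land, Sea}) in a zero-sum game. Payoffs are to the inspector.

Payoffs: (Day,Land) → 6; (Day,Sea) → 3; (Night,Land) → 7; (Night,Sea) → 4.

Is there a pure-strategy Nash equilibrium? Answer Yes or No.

Yes

Row minima: Day → 3, Night → 4; maximin = 4.
Column maxima: Land → 7, Sea → 4; minimax = 4.
maximin = minimax = 4, so a saddle point exists.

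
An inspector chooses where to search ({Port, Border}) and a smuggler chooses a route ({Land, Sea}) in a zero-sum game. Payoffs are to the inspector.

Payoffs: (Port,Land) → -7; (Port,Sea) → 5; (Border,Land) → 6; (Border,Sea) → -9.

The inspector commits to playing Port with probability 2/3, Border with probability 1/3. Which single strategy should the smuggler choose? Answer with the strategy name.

If the smuggler plays Land, the inspector's expected payoff is (2/3)·(-7) + (1/3)·6 = -8/3.
If the smuggler plays Sea, the inspector's expected payoff is (2/3)·5 + (1/3)·(-9) = 1/3.
The smuggler minimizes the inspector's payoff; the smallest is -8/3, so the best response is Land.

Land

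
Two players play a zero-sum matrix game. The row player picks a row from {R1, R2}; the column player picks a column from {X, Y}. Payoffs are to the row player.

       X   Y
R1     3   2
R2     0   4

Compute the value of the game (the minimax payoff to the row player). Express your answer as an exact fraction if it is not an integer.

Row minima: R1 → 2, R2 → 0; maximin = 2.
Column maxima: X → 3, Y → 4; minimax = 3.
2 ≠ 3, so there is no saddle point; optimal play is mixed.
Let the row player play R1 with probability p. Expected payoff against X: 3p + 0(1−p) = 3p; against Y: 2p + 4(1−p) = −2p + 4.
Setting these equal: 3p = −2p + 4 ⇒ 5p = 4 ⇒ p = 4/5, and the value is (3)·(4/5) = 12/5.
For the column player: with q = P(X), equating R1's and R2's payoffs gives q + 2 = −4q + 4 ⇒ q = 2/5.

12/5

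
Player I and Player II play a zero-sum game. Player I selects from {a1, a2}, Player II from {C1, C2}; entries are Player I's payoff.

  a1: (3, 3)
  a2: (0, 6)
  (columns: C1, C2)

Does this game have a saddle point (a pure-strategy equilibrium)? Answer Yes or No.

Row minima: a1 → 3, a2 → 0; maximin = 3.
Column maxima: C1 → 3, C2 → 6; minimax = 3.
maximin = minimax = 3, so a saddle point exists.

Yes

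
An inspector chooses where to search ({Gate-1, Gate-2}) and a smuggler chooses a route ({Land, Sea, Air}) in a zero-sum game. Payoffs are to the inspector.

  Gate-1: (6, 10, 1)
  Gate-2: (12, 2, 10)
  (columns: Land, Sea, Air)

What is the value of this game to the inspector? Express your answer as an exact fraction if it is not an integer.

98/17

Row minima: Gate-1 → 1, Gate-2 → 2; maximin = 2.
Column maxima: Land → 12, Sea → 10, Air → 10; minimax = 10.
2 ≠ 10, so there is no saddle point; optimal play is mixed.
Land is strictly dominated by Air (it gives the inspector strictly more in every row), so the smuggler never plays it.
On the remaining 2×2 (Gate-1, Gate-2 vs Sea, Air):
Let the inspector play Gate-1 with probability p. Expected payoff against Sea: 10p + 2(1−p) = 8p + 2; against Air: 1p + 10(1−p) = −9p + 10.
Setting these equal: 8p + 2 = −9p + 10 ⇒ 17p = 8 ⇒ p = 8/17, and the value is (8)·(8/17) + 2 = 98/17.
For the smuggler: with q = P(Sea), equating Gate-1's and Gate-2's payoffs gives 9q + 1 = −8q + 10 ⇒ q = 9/17.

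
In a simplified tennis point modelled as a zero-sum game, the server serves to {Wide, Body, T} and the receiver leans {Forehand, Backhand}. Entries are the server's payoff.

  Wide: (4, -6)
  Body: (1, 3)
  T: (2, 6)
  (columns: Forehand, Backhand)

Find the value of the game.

18/7

Row minima: Wide → -6, Body → 1, T → 2; maximin = 2.
Column maxima: Forehand → 4, Backhand → 6; minimax = 4.
2 ≠ 4, so there is no saddle point; optimal play is mixed.
Body is strictly dominated by T, so the server never plays it.
On the remaining 2×2 (Wide, T vs Forehand, Backhand):
Let the server play Wide with probability p. Expected payoff against Forehand: 4p + 2(1−p) = 2p + 2; against Backhand: (-6)p + 6(1−p) = −12p + 6.
Setting these equal: 2p + 2 = −12p + 6 ⇒ 14p = 4 ⇒ p = 2/7, and the value is (2)·(2/7) + 2 = 18/7.
For the receiver: with q = P(Forehand), equating Wide's and T's payoffs gives 10q − 6 = −4q + 6 ⇒ q = 6/7.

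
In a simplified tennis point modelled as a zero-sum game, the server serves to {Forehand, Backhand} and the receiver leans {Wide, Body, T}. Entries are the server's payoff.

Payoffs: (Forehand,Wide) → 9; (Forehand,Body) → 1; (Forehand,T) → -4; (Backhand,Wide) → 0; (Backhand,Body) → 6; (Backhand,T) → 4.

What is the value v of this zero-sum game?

36/17

Row minima: Forehand → -4, Backhand → 0; maximin = 0.
Column maxima: Wide → 9, Body → 6, T → 4; minimax = 4.
0 ≠ 4, so there is no saddle point; optimal play is mixed.
Body is strictly dominated by T (it gives the server strictly more in every row), so the receiver never plays it.
On the remaining 2×2 (Forehand, Backhand vs Wide, T):
Let the server play Forehand with probability p. Expected payoff against Wide: 9p + 0(1−p) = 9p; against T: (-4)p + 4(1−p) = −8p + 4.
Setting these equal: 9p = −8p + 4 ⇒ 17p = 4 ⇒ p = 4/17, and the value is (9)·(4/17) = 36/17.
For the receiver: with q = P(Wide), equating Forehand's and Backhand's payoffs gives 13q − 4 = −4q + 4 ⇒ q = 8/17.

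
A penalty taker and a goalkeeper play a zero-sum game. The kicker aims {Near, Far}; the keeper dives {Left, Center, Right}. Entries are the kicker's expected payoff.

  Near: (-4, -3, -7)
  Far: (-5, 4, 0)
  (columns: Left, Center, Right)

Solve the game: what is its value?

Row minima: Near → -7, Far → -5; maximin = -5.
Column maxima: Left → -4, Center → 4, Right → 0; minimax = -4.
-5 ≠ -4, so there is no saddle point; optimal play is mixed.
Center is strictly dominated by Left (it gives the kicker strictly more in every row), so the keeper never plays it.
On the remaining 2×2 (Near, Far vs Left, Right):
Let the kicker play Near with probability p. Expected payoff against Left: (-4)p + (-5)(1−p) = p − 5; against Right: (-7)p + 0(1−p) = −7p.
Setting these equal: p − 5 = −7p ⇒ 8p = 5 ⇒ p = 5/8, and the value is (1)·(5/8) − 5 = -35/8.
For the keeper: with q = P(Left), equating Near's and Far's payoffs gives 3q − 7 = −5q ⇒ q = 7/8.

-35/8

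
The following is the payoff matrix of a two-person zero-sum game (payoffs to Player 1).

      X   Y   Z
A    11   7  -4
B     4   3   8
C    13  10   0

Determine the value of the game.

16/3

Row minima: A → -4, B → 3, C → 0; maximin = 3.
Column maxima: X → 13, Y → 10, Z → 8; minimax = 8.
3 ≠ 8, so there is no saddle point; optimal play is mixed.
A is strictly dominated by C, so Player 1 never plays it.
X is strictly dominated by Y (it gives Player 1 strictly more in every row), so Player 2 never plays it.
On the remaining 2×2 (B, C vs Y, Z):
Let Player 1 play B with probability p. Expected payoff against Y: 3p + 10(1−p) = −7p + 10; against Z: 8p + 0(1−p) = 8p.
Setting these equal: −7p + 10 = 8p ⇒ −15p = -10 ⇒ p = 2/3, and the value is (-7)·(2/3) + 10 = 16/3.
For Player 2: with q = P(Y), equating B's and C's payoffs gives −5q + 8 = 10q ⇒ q = 8/15.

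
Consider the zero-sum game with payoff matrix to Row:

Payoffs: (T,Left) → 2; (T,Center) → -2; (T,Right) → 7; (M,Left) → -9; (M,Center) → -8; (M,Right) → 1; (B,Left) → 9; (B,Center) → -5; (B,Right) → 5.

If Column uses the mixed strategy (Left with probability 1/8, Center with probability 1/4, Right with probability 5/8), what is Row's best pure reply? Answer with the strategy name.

Expected payoff of T: (1/8)·2 + (1/4)·(-2) + (5/8)·7 = 33/8.
Expected payoff of M: (1/8)·(-9) + (1/4)·(-8) + (5/8)·1 = -5/2.
Expected payoff of B: (1/8)·9 + (1/4)·(-5) + (5/8)·5 = 3.
The largest is 33/8, so Row's best response is T.

T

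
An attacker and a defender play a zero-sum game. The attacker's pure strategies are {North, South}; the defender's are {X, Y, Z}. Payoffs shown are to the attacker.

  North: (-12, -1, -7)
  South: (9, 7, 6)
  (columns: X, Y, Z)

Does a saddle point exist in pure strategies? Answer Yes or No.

Yes

Row minima: North → -12, South → 6; maximin = 6.
Column maxima: X → 9, Y → 7, Z → 6; minimax = 6.
maximin = minimax = 6, so a saddle point exists.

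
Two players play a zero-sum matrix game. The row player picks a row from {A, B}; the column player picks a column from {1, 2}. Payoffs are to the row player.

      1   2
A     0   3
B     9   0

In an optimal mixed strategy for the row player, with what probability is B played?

1/4

Row minima: A → 0, B → 0; maximin = 0.
Column maxima: 1 → 9, 2 → 3; minimax = 3.
0 ≠ 3, so there is no saddle point; optimal play is mixed.
Let the row player play A with probability p. Expected payoff against 1: 0p + 9(1−p) = −9p + 9; against 2: 3p + 0(1−p) = 3p.
Setting these equal: −9p + 9 = 3p ⇒ −12p = -9 ⇒ p = 3/4, and the value is (-9)·(3/4) + 9 = 9/4.
For the column player: with q = P(1), equating A's and B's payoffs gives −3q + 3 = 9q ⇒ q = 1/4.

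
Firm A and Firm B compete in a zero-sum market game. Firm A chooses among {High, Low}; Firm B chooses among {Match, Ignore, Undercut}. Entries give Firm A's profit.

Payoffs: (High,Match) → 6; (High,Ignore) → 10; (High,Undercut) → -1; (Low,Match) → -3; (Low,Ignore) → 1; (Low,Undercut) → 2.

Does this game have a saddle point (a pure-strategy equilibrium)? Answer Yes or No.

Row minima: High → -1, Low → -3; maximin = -1.
Column maxima: Match → 6, Ignore → 10, Undercut → 2; minimax = 2.
-1 ≠ 2, so no pure-strategy equilibrium exists.

No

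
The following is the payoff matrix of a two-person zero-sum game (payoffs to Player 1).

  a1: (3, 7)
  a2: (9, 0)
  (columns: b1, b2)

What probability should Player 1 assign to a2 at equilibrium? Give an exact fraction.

Row minima: a1 → 3, a2 → 0; maximin = 3.
Column maxima: b1 → 9, b2 → 7; minimax = 7.
3 ≠ 7, so there is no saddle point; optimal play is mixed.
Let Player 1 play a1 with probability p. Expected payoff against b1: 3p + 9(1−p) = −6p + 9; against b2: 7p + 0(1−p) = 7p.
Setting these equal: −6p + 9 = 7p ⇒ −13p = -9 ⇒ p = 9/13, and the value is (-6)·(9/13) + 9 = 63/13.
For Player 2: with q = P(b1), equating a1's and a2's payoffs gives −4q + 7 = 9q ⇒ q = 7/13.

4/13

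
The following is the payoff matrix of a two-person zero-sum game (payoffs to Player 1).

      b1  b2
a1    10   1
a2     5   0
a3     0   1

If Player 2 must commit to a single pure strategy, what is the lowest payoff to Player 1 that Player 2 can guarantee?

Column maxima: b1 → 10, b2 → 1.
The smallest of these is 1.

1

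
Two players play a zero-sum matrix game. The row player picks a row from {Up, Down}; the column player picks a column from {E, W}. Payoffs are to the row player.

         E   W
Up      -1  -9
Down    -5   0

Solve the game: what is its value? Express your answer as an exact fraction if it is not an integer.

-45/13

Row minima: Up → -9, Down → -5; maximin = -5.
Column maxima: E → -1, W → 0; minimax = -1.
-5 ≠ -1, so there is no saddle point; optimal play is mixed.
Let the row player play Up with probability p. Expected payoff against E: (-1)p + (-5)(1−p) = 4p − 5; against W: (-9)p + 0(1−p) = −9p.
Setting these equal: 4p − 5 = −9p ⇒ 13p = 5 ⇒ p = 5/13, and the value is (4)·(5/13) − 5 = -45/13.
For the column player: with q = P(E), equating Up's and Down's payoffs gives 8q − 9 = −5q ⇒ q = 9/13.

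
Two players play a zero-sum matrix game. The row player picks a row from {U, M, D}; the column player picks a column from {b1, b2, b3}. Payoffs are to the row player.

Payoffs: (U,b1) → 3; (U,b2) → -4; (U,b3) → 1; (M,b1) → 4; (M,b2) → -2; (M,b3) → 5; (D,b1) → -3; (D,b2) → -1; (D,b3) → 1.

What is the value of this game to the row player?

-5/4

Row minima: U → -4, M → -2, D → -3; maximin = -2.
Column maxima: b1 → 4, b2 → -1, b3 → 5; minimax = -1.
-2 ≠ -1, so there is no saddle point; optimal play is mixed.
U is strictly dominated by M, so the row player never plays it.
With U eliminated, b3 is strictly dominated by b1 (it gives the row player strictly more in every remaining row), so the column player never plays it.
On the remaining 2×2 (M, D vs b1, b2):
Let the row player play M with probability p. Expected payoff against b1: 4p + (-3)(1−p) = 7p − 3; against b2: (-2)p + (-1)(1−p) = −p − 1.
Setting these equal: 7p − 3 = −p − 1 ⇒ 8p = 2 ⇒ p = 1/4, and the value is (7)·(1/4) − 3 = -5/4.
For the column player: with q = P(b1), equating M's and D's payoffs gives 6q − 2 = −2q − 1 ⇒ q = 1/8.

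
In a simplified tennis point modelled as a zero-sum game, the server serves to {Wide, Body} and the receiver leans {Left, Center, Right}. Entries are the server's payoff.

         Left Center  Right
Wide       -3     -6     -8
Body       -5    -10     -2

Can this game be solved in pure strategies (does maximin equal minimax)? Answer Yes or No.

Row minima: Wide → -8, Body → -10; maximin = -8.
Column maxima: Left → -3, Center → -6, Right → -2; minimax = -6.
-8 ≠ -6, so no pure-strategy equilibrium exists.

No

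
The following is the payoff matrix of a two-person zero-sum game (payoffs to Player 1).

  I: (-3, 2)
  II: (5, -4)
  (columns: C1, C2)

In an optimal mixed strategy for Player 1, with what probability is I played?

Row minima: I → -3, II → -4; maximin = -3.
Column maxima: C1 → 5, C2 → 2; minimax = 2.
-3 ≠ 2, so there is no saddle point; optimal play is mixed.
Let Player 1 play I with probability p. Expected payoff against C1: (-3)p + 5(1−p) = −8p + 5; against C2: 2p + (-4)(1−p) = 6p − 4.
Setting these equal: −8p + 5 = 6p − 4 ⇒ −14p = -9 ⇒ p = 9/14, and the value is (-8)·(9/14) + 5 = -1/7.
For Player 2: with q = P(C1), equating I's and II's payoffs gives −5q + 2 = 9q − 4 ⇒ q = 3/7.

9/14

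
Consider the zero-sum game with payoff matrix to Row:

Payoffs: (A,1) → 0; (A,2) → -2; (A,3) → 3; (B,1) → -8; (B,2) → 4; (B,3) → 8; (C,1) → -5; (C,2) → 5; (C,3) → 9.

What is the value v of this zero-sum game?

Row minima: A → -2, B → -8, C → -5; maximin = -2.
Column maxima: 1 → 0, 2 → 5, 3 → 9; minimax = 0.
-2 ≠ 0, so there is no saddle point; optimal play is mixed.
B is strictly dominated by C, so Row never plays it.
3 is strictly dominated by 1 (it gives Row strictly more in every row), so Column never plays it.
On the remaining 2×2 (A, C vs 1, 2):
Let Row play A with probability p. Expected payoff against 1: 0p + (-5)(1−p) = 5p − 5; against 2: (-2)p + 5(1−p) = −7p + 5.
Setting these equal: 5p − 5 = −7p + 5 ⇒ 12p = 10 ⇒ p = 5/6, and the value is (5)·(5/6) − 5 = -5/6.
For Column: with q = P(1), equating A's and C's payoffs gives 2q − 2 = −10q + 5 ⇒ q = 7/12.

-5/6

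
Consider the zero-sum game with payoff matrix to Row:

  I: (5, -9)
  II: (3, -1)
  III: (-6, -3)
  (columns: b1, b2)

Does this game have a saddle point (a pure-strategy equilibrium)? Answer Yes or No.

Yes

Row minima: I → -9, II → -1, III → -6; maximin = -1.
Column maxima: b1 → 5, b2 → -1; minimax = -1.
maximin = minimax = -1, so a saddle point exists.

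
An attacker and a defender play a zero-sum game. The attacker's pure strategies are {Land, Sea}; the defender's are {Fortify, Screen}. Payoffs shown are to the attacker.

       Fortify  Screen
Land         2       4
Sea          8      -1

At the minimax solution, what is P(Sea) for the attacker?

2/11

Row minima: Land → 2, Sea → -1; maximin = 2.
Column maxima: Fortify → 8, Screen → 4; minimax = 4.
2 ≠ 4, so there is no saddle point; optimal play is mixed.
Let the attacker play Land with probability p. Expected payoff against Fortify: 2p + 8(1−p) = −6p + 8; against Screen: 4p + (-1)(1−p) = 5p − 1.
Setting these equal: −6p + 8 = 5p − 1 ⇒ −11p = -9 ⇒ p = 9/11, and the value is (-6)·(9/11) + 8 = 34/11.
For the defender: with q = P(Fortify), equating Land's and Sea's payoffs gives −2q + 4 = 9q − 1 ⇒ q = 5/11.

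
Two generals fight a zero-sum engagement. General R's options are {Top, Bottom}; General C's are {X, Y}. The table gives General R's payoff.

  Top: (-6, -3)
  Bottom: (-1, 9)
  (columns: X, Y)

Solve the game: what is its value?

Row minima: Top → -6, Bottom → -1; maximin = -1.
Column maxima: X → -1, Y → 9; minimax = -1.
Since maximin = minimax = -1, there is a saddle point and the value is -1.

-1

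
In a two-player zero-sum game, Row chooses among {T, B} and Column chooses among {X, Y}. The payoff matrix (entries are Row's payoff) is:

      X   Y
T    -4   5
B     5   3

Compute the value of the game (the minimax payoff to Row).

37/11

Row minima: T → -4, B → 3; maximin = 3.
Column maxima: X → 5, Y → 5; minimax = 5.
3 ≠ 5, so there is no saddle point; optimal play is mixed.
Let Row play T with probability p. Expected payoff against X: (-4)p + 5(1−p) = −9p + 5; against Y: 5p + 3(1−p) = 2p + 3.
Setting these equal: −9p + 5 = 2p + 3 ⇒ −11p = -2 ⇒ p = 2/11, and the value is (-9)·(2/11) + 5 = 37/11.
For Column: with q = P(X), equating T's and B's payoffs gives −9q + 5 = 2q + 3 ⇒ q = 2/11.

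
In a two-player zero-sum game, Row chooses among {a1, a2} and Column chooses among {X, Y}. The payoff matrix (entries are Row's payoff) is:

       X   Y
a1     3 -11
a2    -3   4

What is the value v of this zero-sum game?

-1

Row minima: a1 → -11, a2 → -3; maximin = -3.
Column maxima: X → 3, Y → 4; minimax = 3.
-3 ≠ 3, so there is no saddle point; optimal play is mixed.
Let Row play a1 with probability p. Expected payoff against X: 3p + (-3)(1−p) = 6p − 3; against Y: (-11)p + 4(1−p) = −15p + 4.
Setting these equal: 6p − 3 = −15p + 4 ⇒ 21p = 7 ⇒ p = 1/3, and the value is (6)·(1/3) − 3 = -1.
For Column: with q = P(X), equating a1's and a2's payoffs gives 14q − 11 = −7q + 4 ⇒ q = 5/7.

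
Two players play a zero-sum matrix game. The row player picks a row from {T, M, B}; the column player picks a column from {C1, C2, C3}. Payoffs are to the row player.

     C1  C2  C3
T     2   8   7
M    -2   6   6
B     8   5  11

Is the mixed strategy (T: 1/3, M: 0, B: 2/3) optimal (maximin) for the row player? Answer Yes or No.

Yes

Against C1 this mix gives (1/3)·2 + (2/3)·8 = 6.
Against C2 this mix gives (1/3)·8 + (2/3)·5 = 6.
Against C3 this mix gives (1/3)·7 + (2/3)·11 = 29/3.
All of the column player's active replies (C1, C2) yield 6, and no column does worse for the row player. The mix makes the column player indifferent and guarantees 6, so it is optimal.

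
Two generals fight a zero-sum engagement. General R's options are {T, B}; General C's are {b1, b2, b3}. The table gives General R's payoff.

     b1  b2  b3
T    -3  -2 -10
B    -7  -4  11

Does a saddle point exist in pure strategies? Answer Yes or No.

No

Row minima: T → -10, B → -7; maximin = -7.
Column maxima: b1 → -3, b2 → -2, b3 → 11; minimax = -3.
-7 ≠ -3, so no pure-strategy equilibrium exists.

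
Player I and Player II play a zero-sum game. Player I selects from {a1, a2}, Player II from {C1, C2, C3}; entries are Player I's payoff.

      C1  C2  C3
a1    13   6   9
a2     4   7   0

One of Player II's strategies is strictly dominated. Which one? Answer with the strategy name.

C3 holds Player I's payoff strictly below C1 in every row: 9 < 13, 0 < 4.
So C1 is strictly dominated for Player II.

C1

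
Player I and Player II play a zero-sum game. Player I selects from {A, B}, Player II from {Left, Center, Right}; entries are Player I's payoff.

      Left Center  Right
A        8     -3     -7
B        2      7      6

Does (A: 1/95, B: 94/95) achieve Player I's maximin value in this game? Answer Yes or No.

Against Left this mix gives (1/95)·8 + (94/95)·2 = 196/95.
Against Center this mix gives (1/95)·(-3) + (94/95)·7 = 131/19.
Against Right this mix gives (1/95)·(-7) + (94/95)·6 = 557/95.
Player II will play Left, holding Player I to 196/95. Shifting weight toward the row that does better against Left would raise this floor (the equalizing mix achieves 62/19 against both Left and Right), so the proposed strategy is not optimal.

No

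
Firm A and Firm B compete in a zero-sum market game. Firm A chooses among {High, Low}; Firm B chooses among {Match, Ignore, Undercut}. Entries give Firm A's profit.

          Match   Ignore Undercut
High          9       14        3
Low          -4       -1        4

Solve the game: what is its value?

Row minima: High → 3, Low → -4; maximin = 3.
Column maxima: Match → 9, Ignore → 14, Undercut → 4; minimax = 4.
3 ≠ 4, so there is no saddle point; optimal play is mixed.
Ignore is strictly dominated by Match (it gives Firm A strictly more in every row), so Firm B never plays it.
On the remaining 2×2 (High, Low vs Match, Undercut):
Let Firm A play High with probability p. Expected payoff against Match: 9p + (-4)(1−p) = 13p − 4; against Undercut: 3p + 4(1−p) = −p + 4.
Setting these equal: 13p − 4 = −p + 4 ⇒ 14p = 8 ⇒ p = 4/7, and the value is (13)·(4/7) − 4 = 24/7.
For Firm B: with q = P(Match), equating High's and Low's payoffs gives 6q + 3 = −8q + 4 ⇒ q = 1/14.

24/7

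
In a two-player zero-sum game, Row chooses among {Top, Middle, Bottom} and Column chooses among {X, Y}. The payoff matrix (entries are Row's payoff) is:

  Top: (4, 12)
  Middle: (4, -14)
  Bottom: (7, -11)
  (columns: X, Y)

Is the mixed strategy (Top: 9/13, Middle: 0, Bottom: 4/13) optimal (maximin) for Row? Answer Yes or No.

Against X this mix gives (9/13)·4 + (4/13)·7 = 64/13.
Against Y this mix gives (9/13)·12 + (4/13)·(-11) = 64/13.
All of Column's active replies (X, Y) yield 64/13, and no column does worse for Row. The mix makes Column indifferent and guarantees 64/13, so it is optimal.

Yes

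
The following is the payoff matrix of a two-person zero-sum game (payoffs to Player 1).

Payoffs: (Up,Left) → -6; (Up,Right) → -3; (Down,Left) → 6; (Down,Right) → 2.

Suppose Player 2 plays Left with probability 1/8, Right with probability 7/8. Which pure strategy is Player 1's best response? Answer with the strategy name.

Expected payoff of Up: (1/8)·(-6) + (7/8)·(-3) = -27/8.
Expected payoff of Down: (1/8)·6 + (7/8)·2 = 5/2.
The largest is 5/2, so Player 1's best response is Down.

Down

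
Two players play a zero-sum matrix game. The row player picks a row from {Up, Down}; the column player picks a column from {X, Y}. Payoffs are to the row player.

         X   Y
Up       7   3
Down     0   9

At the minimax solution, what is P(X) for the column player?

Row minima: Up → 3, Down → 0; maximin = 3.
Column maxima: X → 7, Y → 9; minimax = 7.
3 ≠ 7, so there is no saddle point; optimal play is mixed.
Let the row player play Up with probability p. Expected payoff against X: 7p + 0(1−p) = 7p; against Y: 3p + 9(1−p) = −6p + 9.
Setting these equal: 7p = −6p + 9 ⇒ 13p = 9 ⇒ p = 9/13, and the value is (7)·(9/13) = 63/13.
For the column player: with q = P(X), equating Up's and Down's payoffs gives 4q + 3 = −9q + 9 ⇒ q = 6/13.

6/13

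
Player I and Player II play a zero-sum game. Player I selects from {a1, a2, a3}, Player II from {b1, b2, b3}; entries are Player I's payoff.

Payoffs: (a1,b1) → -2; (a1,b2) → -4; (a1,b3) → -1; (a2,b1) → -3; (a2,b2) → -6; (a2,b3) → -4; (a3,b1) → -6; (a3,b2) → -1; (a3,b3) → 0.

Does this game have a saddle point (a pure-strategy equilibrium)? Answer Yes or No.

No

Row minima: a1 → -4, a2 → -6, a3 → -6; maximin = -4.
Column maxima: b1 → -2, b2 → -1, b3 → 0; minimax = -2.
-4 ≠ -2, so no pure-strategy equilibrium exists.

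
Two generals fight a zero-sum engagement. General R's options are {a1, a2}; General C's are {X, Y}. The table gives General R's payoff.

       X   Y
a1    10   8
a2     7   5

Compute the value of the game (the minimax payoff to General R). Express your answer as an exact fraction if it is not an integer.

8

Row minima: a1 → 8, a2 → 5; maximin = 8.
Column maxima: X → 10, Y → 8; minimax = 8.
Since maximin = minimax = 8, there is a saddle point and the value is 8.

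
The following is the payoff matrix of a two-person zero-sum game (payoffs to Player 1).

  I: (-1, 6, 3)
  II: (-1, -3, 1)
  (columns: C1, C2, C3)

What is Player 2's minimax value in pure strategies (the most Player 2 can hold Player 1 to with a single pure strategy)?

Column maxima: C1 → -1, C2 → 6, C3 → 3.
The smallest of these is -1.

-1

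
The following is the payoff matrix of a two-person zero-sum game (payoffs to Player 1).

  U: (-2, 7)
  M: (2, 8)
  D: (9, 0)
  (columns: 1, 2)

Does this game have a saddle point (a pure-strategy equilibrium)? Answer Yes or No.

Row minima: U → -2, M → 2, D → 0; maximin = 2.
Column maxima: 1 → 9, 2 → 8; minimax = 8.
2 ≠ 8, so no pure-strategy equilibrium exists.

No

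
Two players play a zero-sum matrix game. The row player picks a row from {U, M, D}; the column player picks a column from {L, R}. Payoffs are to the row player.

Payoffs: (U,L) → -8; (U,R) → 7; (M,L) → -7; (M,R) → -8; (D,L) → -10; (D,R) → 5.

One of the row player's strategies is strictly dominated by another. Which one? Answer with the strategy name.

U gives a strictly higher payoff than D against every column: -8 > -10, 7 > 5.
So D is strictly dominated and the row player never plays it.

D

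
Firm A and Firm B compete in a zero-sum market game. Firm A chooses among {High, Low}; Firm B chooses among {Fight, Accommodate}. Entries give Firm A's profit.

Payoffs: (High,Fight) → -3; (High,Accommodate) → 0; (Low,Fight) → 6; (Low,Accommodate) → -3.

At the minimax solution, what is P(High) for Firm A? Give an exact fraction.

3/4

Row minima: High → -3, Low → -3; maximin = -3.
Column maxima: Fight → 6, Accommodate → 0; minimax = 0.
-3 ≠ 0, so there is no saddle point; optimal play is mixed.
Let Firm A play High with probability p. Expected payoff against Fight: (-3)p + 6(1−p) = −9p + 6; against Accommodate: 0p + (-3)(1−p) = 3p − 3.
Setting these equal: −9p + 6 = 3p − 3 ⇒ −12p = -9 ⇒ p = 3/4, and the value is (-9)·(3/4) + 6 = -3/4.
For Firm B: with q = P(Fight), equating High's and Low's payoffs gives −3q = 9q − 3 ⇒ q = 1/4.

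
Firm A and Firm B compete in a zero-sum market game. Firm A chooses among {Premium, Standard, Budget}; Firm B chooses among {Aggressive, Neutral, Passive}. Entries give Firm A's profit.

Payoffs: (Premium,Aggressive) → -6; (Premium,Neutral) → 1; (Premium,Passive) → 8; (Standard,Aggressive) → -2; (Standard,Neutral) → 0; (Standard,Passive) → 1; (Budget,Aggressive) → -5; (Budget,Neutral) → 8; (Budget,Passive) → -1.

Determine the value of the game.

Row minima: Premium → -6, Standard → -2, Budget → -5; maximin = -2.
Column maxima: Aggressive → -2, Neutral → 8, Passive → 8; minimax = -2.
Since maximin = minimax = -2, there is a saddle point and the value is -2.

-2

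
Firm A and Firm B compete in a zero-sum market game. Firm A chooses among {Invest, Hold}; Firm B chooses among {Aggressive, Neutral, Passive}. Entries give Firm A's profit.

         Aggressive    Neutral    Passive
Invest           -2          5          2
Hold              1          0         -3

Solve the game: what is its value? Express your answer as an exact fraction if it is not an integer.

Row minima: Invest → -2, Hold → -3; maximin = -2.
Column maxima: Aggressive → 1, Neutral → 5, Passive → 2; minimax = 1.
-2 ≠ 1, so there is no saddle point; optimal play is mixed.
Neutral is strictly dominated by Passive (it gives Firm A strictly more in every row), so Firm B never plays it.
On the remaining 2×2 (Invest, Hold vs Aggressive, Passive):
Let Firm A play Invest with probability p. Expected payoff against Aggressive: (-2)p + 1(1−p) = −3p + 1; against Passive: 2p + (-3)(1−p) = 5p − 3.
Setting these equal: −3p + 1 = 5p − 3 ⇒ −8p = -4 ⇒ p = 1/2, and the value is (-3)·(1/2) + 1 = -1/2.
For Firm B: with q = P(Aggressive), equating Invest's and Hold's payoffs gives −4q + 2 = 4q − 3 ⇒ q = 5/8.

-1/2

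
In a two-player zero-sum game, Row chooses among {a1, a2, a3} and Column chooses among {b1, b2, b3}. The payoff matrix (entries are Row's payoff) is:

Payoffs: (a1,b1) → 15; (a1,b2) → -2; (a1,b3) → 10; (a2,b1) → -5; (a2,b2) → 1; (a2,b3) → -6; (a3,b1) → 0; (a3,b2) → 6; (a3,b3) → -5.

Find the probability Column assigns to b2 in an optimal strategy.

15/23

Row minima: a1 → -2, a2 → -6, a3 → -5; maximin = -2.
Column maxima: b1 → 15, b2 → 6, b3 → 10; minimax = 6.
-2 ≠ 6, so there is no saddle point; optimal play is mixed.
a2 is strictly dominated by a3, so Row never plays it.
b1 is strictly dominated by b3 (it gives Row strictly more in every row), so Column never plays it.
On the remaining 2×2 (a1, a3 vs b2, b3):
Let Row play a1 with probability p. Expected payoff against b2: (-2)p + 6(1−p) = −8p + 6; against b3: 10p + (-5)(1−p) = 15p − 5.
Setting these equal: −8p + 6 = 15p − 5 ⇒ −23p = -11 ⇒ p = 11/23, and the value is (-8)·(11/23) + 6 = 50/23.
For Column: with q = P(b2), equating a1's and a3's payoffs gives −12q + 10 = 11q − 5 ⇒ q = 15/23.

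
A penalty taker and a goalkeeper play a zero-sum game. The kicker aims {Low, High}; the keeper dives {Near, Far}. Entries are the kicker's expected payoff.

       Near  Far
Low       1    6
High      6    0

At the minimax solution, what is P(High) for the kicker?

5/11

Row minima: Low → 1, High → 0; maximin = 1.
Column maxima: Near → 6, Far → 6; minimax = 6.
1 ≠ 6, so there is no saddle point; optimal play is mixed.
Let the kicker play Low with probability p. Expected payoff against Near: 1p + 6(1−p) = −5p + 6; against Far: 6p + 0(1−p) = 6p.
Setting these equal: −5p + 6 = 6p ⇒ −11p = -6 ⇒ p = 6/11, and the value is (-5)·(6/11) + 6 = 36/11.
For the keeper: with q = P(Near), equating Low's and High's payoffs gives −5q + 6 = 6q ⇒ q = 6/11.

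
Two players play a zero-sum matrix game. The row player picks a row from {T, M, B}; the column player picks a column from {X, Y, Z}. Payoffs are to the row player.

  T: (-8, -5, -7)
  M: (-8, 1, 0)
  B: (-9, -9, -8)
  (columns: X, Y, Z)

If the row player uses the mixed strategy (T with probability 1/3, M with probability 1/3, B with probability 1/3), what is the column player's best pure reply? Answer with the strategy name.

X

If the column player plays X, the row player's expected payoff is (1/3)·(-8) + (1/3)·(-8) + (1/3)·(-9) = -25/3.
If the column player plays Y, the row player's expected payoff is (1/3)·(-5) + (1/3)·1 + (1/3)·(-9) = -13/3.
If the column player plays Z, the row player's expected payoff is (1/3)·(-7) + (1/3)·0 + (1/3)·(-8) = -5.
The column player minimizes the row player's payoff; the smallest is -25/3, so the best response is X.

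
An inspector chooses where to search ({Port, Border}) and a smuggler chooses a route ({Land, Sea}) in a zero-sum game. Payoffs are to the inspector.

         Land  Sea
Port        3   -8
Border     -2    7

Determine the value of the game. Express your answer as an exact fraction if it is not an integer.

1/4

Row minima: Port → -8, Border → -2; maximin = -2.
Column maxima: Land → 3, Sea → 7; minimax = 3.
-2 ≠ 3, so there is no saddle point; optimal play is mixed.
Let the inspector play Port with probability p. Expected payoff against Land: 3p + (-2)(1−p) = 5p − 2; against Sea: (-8)p + 7(1−p) = −15p + 7.
Setting these equal: 5p − 2 = −15p + 7 ⇒ 20p = 9 ⇒ p = 9/20, and the value is (5)·(9/20) − 2 = 1/4.
For the smuggler: with q = P(Land), equating Port's and Border's payoffs gives 11q − 8 = −9q + 7 ⇒ q = 3/4.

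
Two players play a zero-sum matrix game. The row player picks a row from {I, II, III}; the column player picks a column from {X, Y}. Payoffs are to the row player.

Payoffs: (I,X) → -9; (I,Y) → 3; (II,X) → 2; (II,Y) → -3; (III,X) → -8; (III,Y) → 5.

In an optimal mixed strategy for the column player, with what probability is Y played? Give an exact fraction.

5/9

Row minima: I → -9, II → -3, III → -8; maximin = -3.
Column maxima: X → 2, Y → 5; minimax = 2.
-3 ≠ 2, so there is no saddle point; optimal play is mixed.
I is strictly dominated by III, so the row player never plays it.
On the remaining 2×2 (II, III vs X, Y):
Let the row player play II with probability p. Expected payoff against X: 2p + (-8)(1−p) = 10p − 8; against Y: (-3)p + 5(1−p) = −8p + 5.
Setting these equal: 10p − 8 = −8p + 5 ⇒ 18p = 13 ⇒ p = 13/18, and the value is (10)·(13/18) − 8 = -7/9.
For the column player: with q = P(X), equating II's and III's payoffs gives 5q − 3 = −13q + 5 ⇒ q = 4/9.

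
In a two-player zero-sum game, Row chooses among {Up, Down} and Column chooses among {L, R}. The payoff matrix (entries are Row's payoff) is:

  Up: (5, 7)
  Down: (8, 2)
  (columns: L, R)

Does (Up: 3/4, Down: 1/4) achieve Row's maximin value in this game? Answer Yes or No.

Against L this mix gives (3/4)·5 + (1/4)·8 = 23/4.
Against R this mix gives (3/4)·7 + (1/4)·2 = 23/4.
All of Column's active replies (L, R) yield 23/4, and no column does worse for Row. The mix makes Column indifferent and guarantees 23/4, so it is optimal.

Yes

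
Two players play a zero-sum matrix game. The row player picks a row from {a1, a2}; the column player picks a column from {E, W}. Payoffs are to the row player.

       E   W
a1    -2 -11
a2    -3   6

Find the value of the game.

-5/2

Row minima: a1 → -11, a2 → -3; maximin = -3.
Column maxima: E → -2, W → 6; minimax = -2.
-3 ≠ -2, so there is no saddle point; optimal play is mixed.
Let the row player play a1 with probability p. Expected payoff against E: (-2)p + (-3)(1−p) = p − 3; against W: (-11)p + 6(1−p) = −17p + 6.
Setting these equal: p − 3 = −17p + 6 ⇒ 18p = 9 ⇒ p = 1/2, and the value is (1)·(1/2) − 3 = -5/2.
For the column player: with q = P(E), equating a1's and a2's payoffs gives 9q − 11 = −9q + 6 ⇒ q = 17/18.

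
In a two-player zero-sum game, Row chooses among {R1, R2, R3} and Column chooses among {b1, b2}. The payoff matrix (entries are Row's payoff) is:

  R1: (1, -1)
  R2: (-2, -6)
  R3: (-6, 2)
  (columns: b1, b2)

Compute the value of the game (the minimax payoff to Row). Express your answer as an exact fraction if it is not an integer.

Row minima: R1 → -1, R2 → -6, R3 → -6; maximin = -1.
Column maxima: b1 → 1, b2 → 2; minimax = 1.
-1 ≠ 1, so there is no saddle point; optimal play is mixed.
R2 is strictly dominated by R1, so Row never plays it.
On the remaining 2×2 (R1, R3 vs b1, b2):
Let Row play R1 with probability p. Expected payoff against b1: 1p + (-6)(1−p) = 7p − 6; against b2: (-1)p + 2(1−p) = −3p + 2.
Setting these equal: 7p − 6 = −3p + 2 ⇒ 10p = 8 ⇒ p = 4/5, and the value is (7)·(4/5) − 6 = -2/5.
For Column: with q = P(b1), equating R1's and R3's payoffs gives 2q − 1 = −8q + 2 ⇒ q = 3/10.

-2/5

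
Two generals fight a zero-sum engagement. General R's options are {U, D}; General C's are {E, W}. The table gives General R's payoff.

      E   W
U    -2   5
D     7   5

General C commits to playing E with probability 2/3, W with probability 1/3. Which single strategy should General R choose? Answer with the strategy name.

Expected payoff of U: (2/3)·(-2) + (1/3)·5 = 1/3.
Expected payoff of D: (2/3)·7 + (1/3)·5 = 19/3.
The largest is 19/3, so General R's best response is D.

D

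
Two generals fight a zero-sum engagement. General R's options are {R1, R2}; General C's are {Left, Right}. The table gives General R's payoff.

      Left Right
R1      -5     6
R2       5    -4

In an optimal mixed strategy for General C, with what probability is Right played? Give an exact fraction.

1/2

Row minima: R1 → -5, R2 → -4; maximin = -4.
Column maxima: Left → 5, Right → 6; minimax = 5.
-4 ≠ 5, so there is no saddle point; optimal play is mixed.
Let General R play R1 with probability p. Expected payoff against Left: (-5)p + 5(1−p) = −10p + 5; against Right: 6p + (-4)(1−p) = 10p − 4.
Setting these equal: −10p + 5 = 10p − 4 ⇒ −20p = -9 ⇒ p = 9/20, and the value is (-10)·(9/20) + 5 = 1/2.
For General C: with q = P(Left), equating R1's and R2's payoffs gives −11q + 6 = 9q − 4 ⇒ q = 1/2.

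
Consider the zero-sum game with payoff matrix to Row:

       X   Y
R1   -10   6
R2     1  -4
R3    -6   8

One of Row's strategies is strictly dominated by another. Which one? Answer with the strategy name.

R1

R3 gives a strictly higher payoff than R1 against every column: -6 > -10, 8 > 6.
So R1 is strictly dominated and Row never plays it.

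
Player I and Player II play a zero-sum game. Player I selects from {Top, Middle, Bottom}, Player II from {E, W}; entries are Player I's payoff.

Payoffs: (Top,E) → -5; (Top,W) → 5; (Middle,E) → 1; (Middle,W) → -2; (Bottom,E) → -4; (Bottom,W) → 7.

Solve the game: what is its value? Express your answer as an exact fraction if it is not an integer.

-1/14

Row minima: Top → -5, Middle → -2, Bottom → -4; maximin = -2.
Column maxima: E → 1, W → 7; minimax = 1.
-2 ≠ 1, so there is no saddle point; optimal play is mixed.
Top is strictly dominated by Bottom, so Player I never plays it.
On the remaining 2×2 (Middle, Bottom vs E, W):
Let Player I play Middle with probability p. Expected payoff against E: 1p + (-4)(1−p) = 5p − 4; against W: (-2)p + 7(1−p) = −9p + 7.
Setting these equal: 5p − 4 = −9p + 7 ⇒ 14p = 11 ⇒ p = 11/14, and the value is (5)·(11/14) − 4 = -1/14.
For Player II: with q = P(E), equating Middle's and Bottom's payoffs gives 3q − 2 = −11q + 7 ⇒ q = 9/14.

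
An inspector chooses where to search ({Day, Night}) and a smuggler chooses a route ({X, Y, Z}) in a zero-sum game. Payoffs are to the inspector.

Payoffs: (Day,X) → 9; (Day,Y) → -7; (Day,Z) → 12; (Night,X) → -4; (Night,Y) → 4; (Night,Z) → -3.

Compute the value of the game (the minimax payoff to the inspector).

1/3

Row minima: Day → -7, Night → -4; maximin = -4.
Column maxima: X → 9, Y → 4, Z → 12; minimax = 4.
-4 ≠ 4, so there is no saddle point; optimal play is mixed.
Z is strictly dominated by X (it gives the inspector strictly more in every row), so the smuggler never plays it.
On the remaining 2×2 (Day, Night vs X, Y):
Let the inspector play Day with probability p. Expected payoff against X: 9p + (-4)(1−p) = 13p − 4; against Y: (-7)p + 4(1−p) = −11p + 4.
Setting these equal: 13p − 4 = −11p + 4 ⇒ 24p = 8 ⇒ p = 1/3, and the value is (13)·(1/3) − 4 = 1/3.
For the smuggler: with q = P(X), equating Day's and Night's payoffs gives 16q − 7 = −8q + 4 ⇒ q = 11/24.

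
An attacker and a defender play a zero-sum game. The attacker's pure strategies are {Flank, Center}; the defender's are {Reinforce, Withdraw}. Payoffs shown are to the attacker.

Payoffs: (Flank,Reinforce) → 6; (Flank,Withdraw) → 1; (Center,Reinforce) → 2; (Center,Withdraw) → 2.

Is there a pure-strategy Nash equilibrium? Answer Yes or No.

Row minima: Flank → 1, Center → 2; maximin = 2.
Column maxima: Reinforce → 6, Withdraw → 2; minimax = 2.
maximin = minimax = 2, so a saddle point exists.

Yes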